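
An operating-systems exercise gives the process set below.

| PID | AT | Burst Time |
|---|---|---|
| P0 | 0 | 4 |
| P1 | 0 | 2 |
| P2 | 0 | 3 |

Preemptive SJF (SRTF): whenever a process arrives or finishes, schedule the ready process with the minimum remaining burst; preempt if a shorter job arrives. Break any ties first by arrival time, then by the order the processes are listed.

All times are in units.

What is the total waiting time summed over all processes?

Gantt: | P1 0-2 | P2 2-5 | P0 5-9 |
Completion: P0=9  P1=2  P2=5
Waiting = turnaround − burst: P0=5, P1=0, P2=2
Total waiting = 5 + 0 + 2 = 7

7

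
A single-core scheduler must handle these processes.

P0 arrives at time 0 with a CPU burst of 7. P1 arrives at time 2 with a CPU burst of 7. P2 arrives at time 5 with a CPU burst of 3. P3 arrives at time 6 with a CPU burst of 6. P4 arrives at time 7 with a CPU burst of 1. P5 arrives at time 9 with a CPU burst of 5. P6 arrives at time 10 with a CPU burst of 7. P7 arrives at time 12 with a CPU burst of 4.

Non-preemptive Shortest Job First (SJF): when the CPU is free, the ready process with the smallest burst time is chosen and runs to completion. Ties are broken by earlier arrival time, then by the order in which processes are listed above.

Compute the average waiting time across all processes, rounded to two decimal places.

8.75

Timeline: | P0 0-7 | P4 7-8 | P2 8-11 | P5 11-16 | P7 16-20 | P3 20-26 | P1 26-33 | P6 33-40 |
Completion: P0=7  P1=33  P2=11  P3=26  P4=8  P5=16  P6=40  P7=20
Waiting times: P0=0, P1=24, P2=3, P3=14, P4=0, P5=2, P6=23, P7=4
Average waiting = (0+24+3+14+0+2+23+4) / 8 = 70/8 = 8.75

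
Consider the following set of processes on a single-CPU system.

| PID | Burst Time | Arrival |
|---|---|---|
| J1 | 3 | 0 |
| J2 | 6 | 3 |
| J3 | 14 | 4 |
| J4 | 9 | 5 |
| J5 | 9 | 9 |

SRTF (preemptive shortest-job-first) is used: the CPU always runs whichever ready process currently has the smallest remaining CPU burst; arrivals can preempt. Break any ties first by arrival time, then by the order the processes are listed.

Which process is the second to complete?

J2

Timeline: | J1 0-3 | J2 3-9 | J4 9-18 | J5 18-27 | J3 27-41 |
Completion: J1=3  J2=9  J3=41  J4=18  J5=27
Finish order: J1 → J2 → J4 → J5 → J3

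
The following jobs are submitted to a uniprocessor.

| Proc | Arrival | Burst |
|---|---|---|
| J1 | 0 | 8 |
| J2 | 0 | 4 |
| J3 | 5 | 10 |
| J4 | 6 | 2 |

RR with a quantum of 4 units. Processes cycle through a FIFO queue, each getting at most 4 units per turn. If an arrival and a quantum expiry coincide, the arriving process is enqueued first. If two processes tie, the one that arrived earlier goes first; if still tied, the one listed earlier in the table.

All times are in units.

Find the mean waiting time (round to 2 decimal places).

Schedule: | J1 0-4 | J2 4-8 | J1 8-12 | J3 12-16 | J4 16-18 | J3 18-24 |
Completion: J1=12  J2=8  J3=24  J4=18
Turnaround (C−A): J1=12  J2=8  J3=19  J4=12
Waiting times: J1=4, J2=4, J3=9, J4=10
Average waiting = (4+4+9+10) / 4 = 27/4 = 6.75

6.75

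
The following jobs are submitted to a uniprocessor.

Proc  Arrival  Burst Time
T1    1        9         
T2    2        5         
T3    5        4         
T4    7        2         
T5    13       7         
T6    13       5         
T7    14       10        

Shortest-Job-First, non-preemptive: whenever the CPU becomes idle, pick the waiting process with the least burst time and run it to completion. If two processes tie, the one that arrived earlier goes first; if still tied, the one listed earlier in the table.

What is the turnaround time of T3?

11

Schedule: | idle 0-1 | T1 1-10 | T4 10-12 | T3 12-16 | T2 16-21 | T6 21-26 | T5 26-33 | T7 33-43 |
Completion: T1=10  T2=21  T3=16  T4=12  T5=33  T6=26  T7=43
Turnaround (C−A): T1=9  T2=19  T3=11  T4=5  T5=20  T6=13  T7=29
Turnaround(T3) = completion − arrival = 16 − 5 = 11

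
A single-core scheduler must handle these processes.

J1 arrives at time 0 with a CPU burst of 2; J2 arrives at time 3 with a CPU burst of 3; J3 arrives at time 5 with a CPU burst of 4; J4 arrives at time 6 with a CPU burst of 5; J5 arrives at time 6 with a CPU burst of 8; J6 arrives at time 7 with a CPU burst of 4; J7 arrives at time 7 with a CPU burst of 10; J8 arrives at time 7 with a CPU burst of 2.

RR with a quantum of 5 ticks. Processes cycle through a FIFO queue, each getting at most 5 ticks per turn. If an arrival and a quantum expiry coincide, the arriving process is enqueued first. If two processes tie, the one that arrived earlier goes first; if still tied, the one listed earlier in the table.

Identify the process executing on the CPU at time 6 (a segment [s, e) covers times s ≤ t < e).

Gantt: | J1 0-2 | idle 2-3 | J2 3-6 | J3 6-10 | J4 10-15 | J5 15-20 | J6 20-24 | J7 24-29 | J8 29-31 | J5 31-34 | J7 34-39 |
Completion: J1=2  J2=6  J3=10  J4=15  J5=34  J6=24  J7=39  J8=31

J3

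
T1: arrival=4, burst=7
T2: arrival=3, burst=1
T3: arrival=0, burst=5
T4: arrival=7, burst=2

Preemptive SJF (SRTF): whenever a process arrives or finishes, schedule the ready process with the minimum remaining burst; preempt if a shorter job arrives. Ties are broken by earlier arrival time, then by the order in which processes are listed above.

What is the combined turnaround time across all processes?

Timeline: | T3 0-3 | T2 3-4 | T3 4-6 | T1 6-7 | T4 7-9 | T1 9-15 |
Completion: T1=15  T2=4  T3=6  T4=9
Turnaround = completion − arrival: T1=11, T2=1, T3=6, T4=2
Total turnaround = 11 + 1 + 6 + 2 = 20

20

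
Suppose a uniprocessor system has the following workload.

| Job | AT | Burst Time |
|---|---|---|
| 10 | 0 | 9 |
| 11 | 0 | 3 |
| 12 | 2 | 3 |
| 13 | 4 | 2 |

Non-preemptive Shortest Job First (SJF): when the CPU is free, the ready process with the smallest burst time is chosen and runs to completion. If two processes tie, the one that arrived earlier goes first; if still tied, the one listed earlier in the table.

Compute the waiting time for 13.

Gantt: | 11 0-3 | 12 3-6 | 13 6-8 | 10 8-17 |
Completion: 10=17  11=3  12=6  13=8
Turnaround (C−A): 10=17  11=3  12=4  13=4
Waiting(13) = turnaround − burst = 4 − 2 = 2

2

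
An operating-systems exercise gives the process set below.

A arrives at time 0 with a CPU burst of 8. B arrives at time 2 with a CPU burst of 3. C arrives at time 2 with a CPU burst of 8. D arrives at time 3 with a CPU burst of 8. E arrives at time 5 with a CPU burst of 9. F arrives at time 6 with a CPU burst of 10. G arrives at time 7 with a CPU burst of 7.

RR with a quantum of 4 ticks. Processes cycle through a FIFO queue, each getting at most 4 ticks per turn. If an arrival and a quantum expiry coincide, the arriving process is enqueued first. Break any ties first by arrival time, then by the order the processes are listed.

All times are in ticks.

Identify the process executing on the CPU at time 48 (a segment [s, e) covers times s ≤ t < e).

G

Timeline: | A 0-4 | B 4-7 | C 7-11 | D 11-15 | A 15-19 | E 19-23 | F 23-27 | G 27-31 | C 31-35 | D 35-39 | E 39-43 | F 43-47 | G 47-50 | E 50-51 | F 51-53 |
Completion: A=19  B=7  C=35  D=39  E=51  F=53  G=50
Turnaround (C−A): A=19  B=5  C=33  D=36  E=46  F=47  G=43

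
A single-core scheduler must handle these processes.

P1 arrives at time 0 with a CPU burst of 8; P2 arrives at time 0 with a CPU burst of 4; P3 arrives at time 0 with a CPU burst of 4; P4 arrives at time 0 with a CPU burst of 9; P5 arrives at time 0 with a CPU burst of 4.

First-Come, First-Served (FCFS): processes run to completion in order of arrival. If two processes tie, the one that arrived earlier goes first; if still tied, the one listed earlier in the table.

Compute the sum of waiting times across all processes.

Schedule: | P1 0-8 | P2 8-12 | P3 12-16 | P4 16-25 | P5 25-29 |
Completion: P1=8  P2=12  P3=16  P4=25  P5=29
Turnaround (C−A): P1=8  P2=12  P3=16  P4=25  P5=29
Waiting = turnaround − burst: P1=0, P2=8, P3=12, P4=16, P5=25
Total waiting = 0 + 8 + 12 + 16 + 25 = 61

61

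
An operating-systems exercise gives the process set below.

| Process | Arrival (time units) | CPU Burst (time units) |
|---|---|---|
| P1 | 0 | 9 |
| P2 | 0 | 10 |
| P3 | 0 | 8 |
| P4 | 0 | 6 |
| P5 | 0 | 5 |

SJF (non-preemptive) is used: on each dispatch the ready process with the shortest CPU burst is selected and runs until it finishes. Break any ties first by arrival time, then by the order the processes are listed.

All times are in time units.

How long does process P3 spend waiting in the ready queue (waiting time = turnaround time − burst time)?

Timeline: | P5 0-5 | P4 5-11 | P3 11-19 | P1 19-28 | P2 28-38 |
Completion: P1=28  P2=38  P3=19  P4=11  P5=5
Waiting(P3) = turnaround − burst = 19 − 8 = 11

11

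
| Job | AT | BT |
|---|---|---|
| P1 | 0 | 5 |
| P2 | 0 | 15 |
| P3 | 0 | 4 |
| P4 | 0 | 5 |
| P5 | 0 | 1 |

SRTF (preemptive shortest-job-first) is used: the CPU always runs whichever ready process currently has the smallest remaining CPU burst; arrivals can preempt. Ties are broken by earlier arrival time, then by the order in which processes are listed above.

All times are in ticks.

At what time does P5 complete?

Schedule: | P5 0-1 | P3 1-5 | P1 5-10 | P4 10-15 | P2 15-30 |
Completion: P1=10  P2=30  P3=5  P4=15  P5=1
Turnaround (C−A): P1=10  P2=30  P3=5  P4=15  P5=1

1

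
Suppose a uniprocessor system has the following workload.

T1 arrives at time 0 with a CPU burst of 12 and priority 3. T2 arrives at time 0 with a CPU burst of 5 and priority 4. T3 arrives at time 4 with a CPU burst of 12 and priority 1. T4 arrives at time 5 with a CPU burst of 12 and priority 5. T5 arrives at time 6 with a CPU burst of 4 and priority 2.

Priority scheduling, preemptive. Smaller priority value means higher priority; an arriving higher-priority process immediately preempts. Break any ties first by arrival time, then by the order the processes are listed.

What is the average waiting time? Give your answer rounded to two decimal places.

Schedule: | T1 0-4 | T3 4-16 | T5 16-20 | T1 20-28 | T2 28-33 | T4 33-45 |
Completion: T1=28  T2=33  T3=16  T4=45  T5=20
Turnaround (C−A): T1=28  T2=33  T3=12  T4=40  T5=14
Waiting times: T1=16, T2=28, T3=0, T4=28, T5=10
Average waiting = (16+28+0+28+10) / 5 = 82/5 = 16.40

16.40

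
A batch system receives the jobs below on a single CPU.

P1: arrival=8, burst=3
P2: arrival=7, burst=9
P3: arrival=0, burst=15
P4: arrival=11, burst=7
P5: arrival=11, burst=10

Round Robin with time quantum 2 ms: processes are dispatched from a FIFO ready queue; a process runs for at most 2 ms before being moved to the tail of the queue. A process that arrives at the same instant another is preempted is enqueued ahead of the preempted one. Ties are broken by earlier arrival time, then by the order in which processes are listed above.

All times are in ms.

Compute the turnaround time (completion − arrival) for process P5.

33

Schedule: | P3 0-8 | P2 8-10 | P1 10-12 | P3 12-14 | P2 14-16 | P4 16-18 | P5 18-20 | P1 20-21 | P3 21-23 | P2 23-25 | P4 25-27 | P5 27-29 | P3 29-31 | P2 31-33 | P4 33-35 | P5 35-37 | P3 37-38 | P2 38-39 | P4 39-40 | P5 40-44 |
Completion: P1=21  P2=39  P3=38  P4=40  P5=44
Turnaround (C−A): P1=13  P2=32  P3=38  P4=29  P5=33
Turnaround(P5) = completion − arrival = 44 − 11 = 33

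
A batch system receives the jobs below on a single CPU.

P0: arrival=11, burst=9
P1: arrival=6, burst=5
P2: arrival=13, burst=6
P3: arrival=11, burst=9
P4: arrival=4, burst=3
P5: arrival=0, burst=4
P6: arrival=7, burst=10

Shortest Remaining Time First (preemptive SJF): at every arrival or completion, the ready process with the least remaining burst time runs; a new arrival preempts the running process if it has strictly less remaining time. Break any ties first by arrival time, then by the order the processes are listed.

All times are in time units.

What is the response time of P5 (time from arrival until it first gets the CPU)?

Schedule: | P5 0-4 | P4 4-7 | P1 7-12 | P0 12-13 | P2 13-19 | P0 19-27 | P3 27-36 | P6 36-46 |
Completion: P0=27  P1=12  P2=19  P3=36  P4=7  P5=4  P6=46
Turnaround (C−A): P0=16  P1=6  P2=6  P3=25  P4=3  P5=4  P6=39
Response(P5) = first start − arrival = 0 − 0 = 0

0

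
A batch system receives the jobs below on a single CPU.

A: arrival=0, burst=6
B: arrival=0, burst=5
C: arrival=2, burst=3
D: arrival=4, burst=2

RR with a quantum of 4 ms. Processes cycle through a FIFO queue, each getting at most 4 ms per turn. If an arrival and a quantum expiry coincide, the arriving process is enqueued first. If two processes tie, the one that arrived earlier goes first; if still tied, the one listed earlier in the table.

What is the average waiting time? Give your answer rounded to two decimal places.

Schedule: | A 0-4 | B 4-8 | C 8-11 | D 11-13 | A 13-15 | B 15-16 |
Completion: A=15  B=16  C=11  D=13
Turnaround (C−A): A=15  B=16  C=9  D=9
Waiting times: A=9, B=11, C=6, D=7
Average waiting = (9+11+6+7) / 4 = 33/4 = 8.25

8.25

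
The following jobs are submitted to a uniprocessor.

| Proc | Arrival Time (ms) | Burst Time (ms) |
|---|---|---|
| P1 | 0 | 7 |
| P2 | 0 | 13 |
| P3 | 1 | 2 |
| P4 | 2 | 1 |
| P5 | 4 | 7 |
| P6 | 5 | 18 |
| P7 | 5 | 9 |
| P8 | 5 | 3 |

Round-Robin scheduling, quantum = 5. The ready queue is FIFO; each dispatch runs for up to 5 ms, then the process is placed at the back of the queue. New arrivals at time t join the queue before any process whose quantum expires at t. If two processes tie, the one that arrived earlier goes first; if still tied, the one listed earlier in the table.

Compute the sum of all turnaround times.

Gantt: | P1 0-5 | P2 5-10 | P3 10-12 | P4 12-13 | P5 13-18 | P6 18-23 | P7 23-28 | P8 28-31 | P1 31-33 | P2 33-38 | P5 38-40 | P6 40-45 | P7 45-49 | P2 49-52 | P6 52-60 |
Completion: P1=33  P2=52  P3=12  P4=13  P5=40  P6=60  P7=49  P8=31
Turnaround (C−A): P1=33  P2=52  P3=11  P4=11  P5=36  P6=55  P7=44  P8=26
Turnaround = completion − arrival: P1=33, P2=52, P3=11, P4=11, P5=36, P6=55, P7=44, P8=26
Total turnaround = 33 + 52 + 11 + 11 + 36 + 55 + 44 + 26 = 268

268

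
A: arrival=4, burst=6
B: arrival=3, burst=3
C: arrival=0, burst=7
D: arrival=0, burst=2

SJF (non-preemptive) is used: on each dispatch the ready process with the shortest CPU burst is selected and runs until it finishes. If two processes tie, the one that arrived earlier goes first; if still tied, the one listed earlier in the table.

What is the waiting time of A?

8

Schedule: | D 0-2 | C 2-9 | B 9-12 | A 12-18 |
Completion: A=18  B=12  C=9  D=2
Waiting(A) = turnaround − burst = 14 − 6 = 8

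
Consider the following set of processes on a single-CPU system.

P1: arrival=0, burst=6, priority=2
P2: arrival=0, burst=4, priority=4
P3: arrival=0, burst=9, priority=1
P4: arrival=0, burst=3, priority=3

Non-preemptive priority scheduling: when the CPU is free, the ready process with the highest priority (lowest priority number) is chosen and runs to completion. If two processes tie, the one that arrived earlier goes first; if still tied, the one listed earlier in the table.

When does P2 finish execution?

Gantt: | P3 0-9 | P1 9-15 | P4 15-18 | P2 18-22 |
Completion: P1=15  P2=22  P3=9  P4=18

22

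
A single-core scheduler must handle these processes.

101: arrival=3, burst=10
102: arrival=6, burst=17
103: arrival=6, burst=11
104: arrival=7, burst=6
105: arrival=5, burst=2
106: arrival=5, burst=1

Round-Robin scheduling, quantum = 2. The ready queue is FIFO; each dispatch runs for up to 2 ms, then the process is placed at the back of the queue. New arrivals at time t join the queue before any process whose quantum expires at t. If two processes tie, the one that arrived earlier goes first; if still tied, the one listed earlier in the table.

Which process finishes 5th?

103

Schedule: | idle 0-3 | 101 3-5 | 105 5-7 | 106 7-8 | 101 8-10 | 102 10-12 | 103 12-14 | 104 14-16 | 101 16-18 | 102 18-20 | 103 20-22 | 104 22-24 | 101 24-26 | 102 26-28 | 103 28-30 | 104 30-32 | 101 32-34 | 102 34-36 | 103 36-38 | 102 38-40 | 103 40-42 | 102 42-44 | 103 44-45 | 102 45-50 |
Completion: 101=34  102=50  103=45  104=32  105=7  106=8
Turnaround (C−A): 101=31  102=44  103=39  104=25  105=2  106=3
Finish order: 105 → 106 → 104 → 101 → 103 → 102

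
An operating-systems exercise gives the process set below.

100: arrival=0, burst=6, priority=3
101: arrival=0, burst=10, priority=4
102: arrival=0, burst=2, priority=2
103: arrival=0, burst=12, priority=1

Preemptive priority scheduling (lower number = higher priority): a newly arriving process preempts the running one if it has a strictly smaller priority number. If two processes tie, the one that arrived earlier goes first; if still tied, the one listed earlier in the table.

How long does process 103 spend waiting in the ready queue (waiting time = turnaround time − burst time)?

0

Gantt: | 103 0-12 | 102 12-14 | 100 14-20 | 101 20-30 |
Completion: 100=20  101=30  102=14  103=12
Waiting(103) = turnaround − burst = 12 − 12 = 0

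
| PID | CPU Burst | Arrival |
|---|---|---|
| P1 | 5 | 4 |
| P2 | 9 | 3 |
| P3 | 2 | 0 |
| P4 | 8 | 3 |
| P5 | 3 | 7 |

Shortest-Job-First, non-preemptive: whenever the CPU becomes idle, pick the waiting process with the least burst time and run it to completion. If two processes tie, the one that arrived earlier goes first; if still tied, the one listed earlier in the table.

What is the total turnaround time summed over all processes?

Timeline: | P3 0-2 | idle 2-3 | P4 3-11 | P5 11-14 | P1 14-19 | P2 19-28 |
Completion: P1=19  P2=28  P3=2  P4=11  P5=14
Turnaround = completion − arrival: P1=15, P2=25, P3=2, P4=8, P5=7
Total turnaround = 15 + 25 + 2 + 8 + 7 = 57

57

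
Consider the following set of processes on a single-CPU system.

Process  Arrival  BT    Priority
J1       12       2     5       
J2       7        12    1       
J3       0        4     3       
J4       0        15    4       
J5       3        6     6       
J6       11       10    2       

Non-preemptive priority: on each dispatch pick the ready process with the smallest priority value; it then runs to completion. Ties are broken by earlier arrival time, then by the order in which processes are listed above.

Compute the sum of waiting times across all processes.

105

Timeline: | J3 0-4 | J4 4-19 | J2 19-31 | J6 31-41 | J1 41-43 | J5 43-49 |
Completion: J1=43  J2=31  J3=4  J4=19  J5=49  J6=41
Waiting = turnaround − burst: J1=29, J2=12, J3=0, J4=4, J5=40, J6=20
Total waiting = 29 + 12 + 0 + 4 + 40 + 20 = 105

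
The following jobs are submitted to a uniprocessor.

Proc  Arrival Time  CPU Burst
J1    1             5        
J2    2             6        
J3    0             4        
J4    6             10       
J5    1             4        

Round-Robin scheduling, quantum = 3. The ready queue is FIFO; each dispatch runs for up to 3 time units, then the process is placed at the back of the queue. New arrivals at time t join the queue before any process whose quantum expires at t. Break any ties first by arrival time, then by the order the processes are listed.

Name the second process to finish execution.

J1

Timeline: | J3 0-3 | J1 3-6 | J5 6-9 | J2 9-12 | J3 12-13 | J4 13-16 | J1 16-18 | J5 18-19 | J2 19-22 | J4 22-29 |
Completion: J1=18  J2=22  J3=13  J4=29  J5=19
Turnaround (C−A): J1=17  J2=20  J3=13  J4=23  J5=18
Finish order: J3 → J1 → J5 → J2 → J4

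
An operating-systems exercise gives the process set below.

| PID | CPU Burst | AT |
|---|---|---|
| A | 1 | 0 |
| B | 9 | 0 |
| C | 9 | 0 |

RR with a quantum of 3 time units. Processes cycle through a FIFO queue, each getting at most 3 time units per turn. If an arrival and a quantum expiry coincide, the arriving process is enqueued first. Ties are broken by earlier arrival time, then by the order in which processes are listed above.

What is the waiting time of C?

10

Gantt: | A 0-1 | B 1-4 | C 4-7 | B 7-10 | C 10-13 | B 13-16 | C 16-19 |
Completion: A=1  B=16  C=19
Waiting(C) = turnaround − burst = 19 − 9 = 10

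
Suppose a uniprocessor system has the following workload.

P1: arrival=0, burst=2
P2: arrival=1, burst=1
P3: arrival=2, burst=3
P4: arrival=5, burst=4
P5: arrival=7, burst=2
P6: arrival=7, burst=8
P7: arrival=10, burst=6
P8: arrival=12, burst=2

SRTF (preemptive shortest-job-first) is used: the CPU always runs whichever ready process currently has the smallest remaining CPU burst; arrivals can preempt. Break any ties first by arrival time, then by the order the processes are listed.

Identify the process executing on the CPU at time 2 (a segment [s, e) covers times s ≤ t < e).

Gantt: | P1 0-2 | P2 2-3 | P3 3-6 | P4 6-7 | P5 7-9 | P4 9-12 | P8 12-14 | P7 14-20 | P6 20-28 |
Completion: P1=2  P2=3  P3=6  P4=12  P5=9  P6=28  P7=20  P8=14

P2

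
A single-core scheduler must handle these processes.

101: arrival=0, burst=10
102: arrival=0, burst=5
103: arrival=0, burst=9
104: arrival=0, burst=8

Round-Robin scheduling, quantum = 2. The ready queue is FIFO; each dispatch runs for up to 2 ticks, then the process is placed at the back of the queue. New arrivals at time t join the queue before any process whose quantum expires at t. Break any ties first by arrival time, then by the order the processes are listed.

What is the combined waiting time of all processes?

79

Schedule: | 101 0-2 | 102 2-4 | 103 4-6 | 104 6-8 | 101 8-10 | 102 10-12 | 103 12-14 | 104 14-16 | 101 16-18 | 102 18-19 | 103 19-21 | 104 21-23 | 101 23-25 | 103 25-27 | 104 27-29 | 101 29-31 | 103 31-32 |
Completion: 101=31  102=19  103=32  104=29
Turnaround (C−A): 101=31  102=19  103=32  104=29
Waiting = turnaround − burst: 101=21, 102=14, 103=23, 104=21
Total waiting = 21 + 14 + 23 + 21 = 79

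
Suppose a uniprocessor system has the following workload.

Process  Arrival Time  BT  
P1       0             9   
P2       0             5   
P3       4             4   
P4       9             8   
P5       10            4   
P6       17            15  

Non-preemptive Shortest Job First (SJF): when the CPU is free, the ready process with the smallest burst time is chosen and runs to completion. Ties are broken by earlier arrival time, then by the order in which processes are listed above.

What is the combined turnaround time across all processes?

Schedule: | P2 0-5 | P3 5-9 | P4 9-17 | P5 17-21 | P1 21-30 | P6 30-45 |
Completion: P1=30  P2=5  P3=9  P4=17  P5=21  P6=45
Turnaround (C−A): P1=30  P2=5  P3=5  P4=8  P5=11  P6=28
Turnaround = completion − arrival: P1=30, P2=5, P3=5, P4=8, P5=11, P6=28
Total turnaround = 30 + 5 + 5 + 8 + 11 + 28 = 87

87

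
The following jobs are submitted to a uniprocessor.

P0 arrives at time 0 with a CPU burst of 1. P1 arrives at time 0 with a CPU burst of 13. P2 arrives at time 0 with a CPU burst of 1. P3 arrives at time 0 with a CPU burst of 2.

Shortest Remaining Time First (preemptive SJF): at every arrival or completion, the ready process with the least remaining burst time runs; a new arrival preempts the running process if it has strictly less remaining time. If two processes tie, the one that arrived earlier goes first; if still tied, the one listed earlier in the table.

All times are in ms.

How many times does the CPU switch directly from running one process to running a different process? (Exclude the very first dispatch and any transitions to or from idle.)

Timeline: | P0 0-1 | P2 1-2 | P3 2-4 | P1 4-17 |
Completion: P0=1  P1=17  P2=2  P3=4
Turnaround (C−A): P0=1  P1=17  P2=2  P3=4

3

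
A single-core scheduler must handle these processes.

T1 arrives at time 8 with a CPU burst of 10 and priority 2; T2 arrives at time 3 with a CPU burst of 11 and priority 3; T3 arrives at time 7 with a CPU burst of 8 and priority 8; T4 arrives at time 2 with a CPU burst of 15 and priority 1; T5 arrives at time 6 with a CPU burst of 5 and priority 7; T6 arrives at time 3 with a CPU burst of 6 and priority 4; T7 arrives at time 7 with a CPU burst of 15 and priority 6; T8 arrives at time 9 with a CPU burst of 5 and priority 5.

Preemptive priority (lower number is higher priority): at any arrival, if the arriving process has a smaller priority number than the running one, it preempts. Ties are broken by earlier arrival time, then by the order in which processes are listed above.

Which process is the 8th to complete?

T3

Schedule: | idle 0-2 | T4 2-17 | T1 17-27 | T2 27-38 | T6 38-44 | T8 44-49 | T7 49-64 | T5 64-69 | T3 69-77 |
Completion: T1=27  T2=38  T3=77  T4=17  T5=69  T6=44  T7=64  T8=49
Turnaround (C−A): T1=19  T2=35  T3=70  T4=15  T5=63  T6=41  T7=57  T8=40
Finish order: T4 → T1 → T2 → T6 → T8 → T7 → T5 → T3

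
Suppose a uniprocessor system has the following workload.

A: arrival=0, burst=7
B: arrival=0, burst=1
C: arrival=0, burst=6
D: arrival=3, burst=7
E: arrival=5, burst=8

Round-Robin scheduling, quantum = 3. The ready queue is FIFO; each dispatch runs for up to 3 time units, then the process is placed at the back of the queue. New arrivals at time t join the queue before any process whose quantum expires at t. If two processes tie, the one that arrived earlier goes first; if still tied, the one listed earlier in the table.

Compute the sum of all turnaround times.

Schedule: | A 0-3 | B 3-4 | C 4-7 | D 7-10 | A 10-13 | E 13-16 | C 16-19 | D 19-22 | A 22-23 | E 23-26 | D 26-27 | E 27-29 |
Completion: A=23  B=4  C=19  D=27  E=29
Turnaround = completion − arrival: A=23, B=4, C=19, D=24, E=24
Total turnaround = 23 + 4 + 19 + 24 + 24 = 94

94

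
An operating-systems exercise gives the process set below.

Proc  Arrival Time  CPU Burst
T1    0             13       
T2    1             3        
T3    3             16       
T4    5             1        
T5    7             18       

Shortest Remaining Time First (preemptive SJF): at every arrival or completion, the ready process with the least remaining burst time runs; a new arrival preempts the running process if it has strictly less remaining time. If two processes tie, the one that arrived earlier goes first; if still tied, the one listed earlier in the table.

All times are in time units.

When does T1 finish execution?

Schedule: | T1 0-1 | T2 1-4 | T1 4-5 | T4 5-6 | T1 6-17 | T3 17-33 | T5 33-51 |
Completion: T1=17  T2=4  T3=33  T4=6  T5=51

17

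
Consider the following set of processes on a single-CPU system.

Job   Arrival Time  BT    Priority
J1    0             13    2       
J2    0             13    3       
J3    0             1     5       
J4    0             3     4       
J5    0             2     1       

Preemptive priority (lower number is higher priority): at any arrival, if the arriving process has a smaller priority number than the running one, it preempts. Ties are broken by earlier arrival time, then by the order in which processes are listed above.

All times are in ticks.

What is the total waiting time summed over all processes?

Timeline: | J5 0-2 | J1 2-15 | J2 15-28 | J4 28-31 | J3 31-32 |
Completion: J1=15  J2=28  J3=32  J4=31  J5=2
Turnaround (C−A): J1=15  J2=28  J3=32  J4=31  J5=2
Waiting = turnaround − burst: J1=2, J2=15, J3=31, J4=28, J5=0
Total waiting = 2 + 15 + 31 + 28 + 0 = 76

76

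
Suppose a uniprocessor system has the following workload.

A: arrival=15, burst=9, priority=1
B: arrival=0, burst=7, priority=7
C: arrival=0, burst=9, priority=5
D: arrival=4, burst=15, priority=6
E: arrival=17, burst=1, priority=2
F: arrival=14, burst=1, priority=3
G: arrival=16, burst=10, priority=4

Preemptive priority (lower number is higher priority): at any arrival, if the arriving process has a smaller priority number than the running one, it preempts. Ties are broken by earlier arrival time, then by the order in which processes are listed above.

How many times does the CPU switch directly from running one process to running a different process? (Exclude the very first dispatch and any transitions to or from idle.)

Schedule: | C 0-9 | D 9-14 | F 14-15 | A 15-24 | E 24-25 | G 25-35 | D 35-45 | B 45-52 |
Completion: A=24  B=52  C=9  D=45  E=25  F=15  G=35

7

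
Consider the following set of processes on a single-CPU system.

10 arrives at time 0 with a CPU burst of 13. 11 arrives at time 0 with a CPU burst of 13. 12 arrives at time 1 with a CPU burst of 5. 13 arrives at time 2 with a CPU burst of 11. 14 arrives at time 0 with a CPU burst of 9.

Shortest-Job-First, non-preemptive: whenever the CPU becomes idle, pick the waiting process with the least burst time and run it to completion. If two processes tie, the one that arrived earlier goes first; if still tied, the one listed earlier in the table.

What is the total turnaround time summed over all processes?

Schedule: | 14 0-9 | 12 9-14 | 13 14-25 | 10 25-38 | 11 38-51 |
Completion: 10=38  11=51  12=14  13=25  14=9
Turnaround = completion − arrival: 10=38, 11=51, 12=13, 13=23, 14=9
Total turnaround = 38 + 51 + 13 + 23 + 9 = 134

134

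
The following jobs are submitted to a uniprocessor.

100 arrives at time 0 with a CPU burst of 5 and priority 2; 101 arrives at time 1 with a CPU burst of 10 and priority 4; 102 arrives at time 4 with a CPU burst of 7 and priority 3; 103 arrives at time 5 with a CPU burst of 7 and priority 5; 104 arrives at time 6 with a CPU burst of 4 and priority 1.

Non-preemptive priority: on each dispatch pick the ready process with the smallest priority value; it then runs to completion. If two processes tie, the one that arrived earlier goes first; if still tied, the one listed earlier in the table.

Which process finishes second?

102

Gantt: | 100 0-5 | 102 5-12 | 104 12-16 | 101 16-26 | 103 26-33 |
Completion: 100=5  101=26  102=12  103=33  104=16
Turnaround (C−A): 100=5  101=25  102=8  103=28  104=10
Finish order: 100 → 102 → 104 → 101 → 103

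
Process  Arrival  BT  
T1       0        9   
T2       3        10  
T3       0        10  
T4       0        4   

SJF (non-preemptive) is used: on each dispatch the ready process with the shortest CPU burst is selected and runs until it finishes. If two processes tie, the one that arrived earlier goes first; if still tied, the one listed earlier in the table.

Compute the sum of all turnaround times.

Timeline: | T4 0-4 | T1 4-13 | T3 13-23 | T2 23-33 |
Completion: T1=13  T2=33  T3=23  T4=4
Turnaround (C−A): T1=13  T2=30  T3=23  T4=4
Turnaround = completion − arrival: T1=13, T2=30, T3=23, T4=4
Total turnaround = 13 + 30 + 23 + 4 = 70

70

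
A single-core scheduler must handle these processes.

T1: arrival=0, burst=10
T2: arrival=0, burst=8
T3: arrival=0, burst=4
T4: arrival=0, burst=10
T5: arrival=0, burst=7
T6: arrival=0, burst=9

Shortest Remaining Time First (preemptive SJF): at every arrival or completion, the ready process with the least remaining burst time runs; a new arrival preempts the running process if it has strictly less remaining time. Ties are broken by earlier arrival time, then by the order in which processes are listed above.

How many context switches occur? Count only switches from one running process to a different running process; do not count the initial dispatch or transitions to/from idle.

5

Schedule: | T3 0-4 | T5 4-11 | T2 11-19 | T6 19-28 | T1 28-38 | T4 38-48 |
Completion: T1=38  T2=19  T3=4  T4=48  T5=11  T6=28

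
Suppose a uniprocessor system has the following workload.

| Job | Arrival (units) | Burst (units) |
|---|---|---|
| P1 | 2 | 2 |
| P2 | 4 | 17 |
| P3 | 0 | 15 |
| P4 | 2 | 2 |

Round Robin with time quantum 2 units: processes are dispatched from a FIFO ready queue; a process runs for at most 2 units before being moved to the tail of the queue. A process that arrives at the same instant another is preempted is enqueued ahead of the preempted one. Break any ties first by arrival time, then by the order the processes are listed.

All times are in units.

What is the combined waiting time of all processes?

33

Schedule: | P3 0-2 | P1 2-4 | P4 4-6 | P3 6-8 | P2 8-10 | P3 10-12 | P2 12-14 | P3 14-16 | P2 16-18 | P3 18-20 | P2 20-22 | P3 22-24 | P2 24-26 | P3 26-28 | P2 28-30 | P3 30-31 | P2 31-36 |
Completion: P1=4  P2=36  P3=31  P4=6
Turnaround (C−A): P1=2  P2=32  P3=31  P4=4
Waiting = turnaround − burst: P1=0, P2=15, P3=16, P4=2
Total waiting = 0 + 15 + 16 + 2 = 33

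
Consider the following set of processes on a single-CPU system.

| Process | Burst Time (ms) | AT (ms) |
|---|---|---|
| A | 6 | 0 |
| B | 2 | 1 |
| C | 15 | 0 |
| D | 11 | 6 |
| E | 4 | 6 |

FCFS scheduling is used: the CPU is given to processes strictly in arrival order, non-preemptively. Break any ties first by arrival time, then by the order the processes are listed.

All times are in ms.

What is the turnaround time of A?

6

Schedule: | A 0-6 | C 6-21 | B 21-23 | D 23-34 | E 34-38 |
Completion: A=6  B=23  C=21  D=34  E=38
Turnaround (C−A): A=6  B=22  C=21  D=28  E=32
Turnaround(A) = completion − arrival = 6 − 0 = 6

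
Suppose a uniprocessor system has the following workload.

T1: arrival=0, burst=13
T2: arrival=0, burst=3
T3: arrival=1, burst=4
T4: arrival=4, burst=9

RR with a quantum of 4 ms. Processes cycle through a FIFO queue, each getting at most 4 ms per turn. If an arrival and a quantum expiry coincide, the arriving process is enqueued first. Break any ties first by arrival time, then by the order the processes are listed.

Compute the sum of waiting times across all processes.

Timeline: | T1 0-4 | T2 4-7 | T3 7-11 | T4 11-15 | T1 15-19 | T4 19-23 | T1 23-27 | T4 27-28 | T1 28-29 |
Completion: T1=29  T2=7  T3=11  T4=28
Waiting = turnaround − burst: T1=16, T2=4, T3=6, T4=15
Total waiting = 16 + 4 + 6 + 15 = 41

41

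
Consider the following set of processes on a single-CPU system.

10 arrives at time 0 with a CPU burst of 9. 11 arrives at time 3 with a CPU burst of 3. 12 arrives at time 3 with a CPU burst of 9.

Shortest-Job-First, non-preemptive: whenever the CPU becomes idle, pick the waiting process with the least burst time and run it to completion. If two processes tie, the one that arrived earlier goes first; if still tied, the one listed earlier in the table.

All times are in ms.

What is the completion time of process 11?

Gantt: | 10 0-9 | 11 9-12 | 12 12-21 |
Completion: 10=9  11=12  12=21

12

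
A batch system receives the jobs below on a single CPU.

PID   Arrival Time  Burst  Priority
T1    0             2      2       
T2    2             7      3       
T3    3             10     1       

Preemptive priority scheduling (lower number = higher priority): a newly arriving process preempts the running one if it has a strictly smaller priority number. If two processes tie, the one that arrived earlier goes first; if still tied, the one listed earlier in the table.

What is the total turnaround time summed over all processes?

29

Gantt: | T1 0-2 | T2 2-3 | T3 3-13 | T2 13-19 |
Completion: T1=2  T2=19  T3=13
Turnaround = completion − arrival: T1=2, T2=17, T3=10
Total turnaround = 2 + 17 + 10 = 29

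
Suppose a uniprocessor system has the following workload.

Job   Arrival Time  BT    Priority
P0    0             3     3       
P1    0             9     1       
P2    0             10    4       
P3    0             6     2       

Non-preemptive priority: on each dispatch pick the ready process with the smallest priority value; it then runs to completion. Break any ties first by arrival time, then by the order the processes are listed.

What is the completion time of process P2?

Timeline: | P1 0-9 | P3 9-15 | P0 15-18 | P2 18-28 |
Completion: P0=18  P1=9  P2=28  P3=15
Turnaround (C−A): P0=18  P1=9  P2=28  P3=15

28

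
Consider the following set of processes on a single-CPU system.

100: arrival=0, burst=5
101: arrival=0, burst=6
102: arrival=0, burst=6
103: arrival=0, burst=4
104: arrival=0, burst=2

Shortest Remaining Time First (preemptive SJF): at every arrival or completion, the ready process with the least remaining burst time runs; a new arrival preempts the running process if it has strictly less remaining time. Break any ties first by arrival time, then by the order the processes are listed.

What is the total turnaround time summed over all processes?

59

Schedule: | 104 0-2 | 103 2-6 | 100 6-11 | 101 11-17 | 102 17-23 |
Completion: 100=11  101=17  102=23  103=6  104=2
Turnaround (C−A): 100=11  101=17  102=23  103=6  104=2
Turnaround = completion − arrival: 100=11, 101=17, 102=23, 103=6, 104=2
Total turnaround = 11 + 17 + 23 + 6 + 2 = 59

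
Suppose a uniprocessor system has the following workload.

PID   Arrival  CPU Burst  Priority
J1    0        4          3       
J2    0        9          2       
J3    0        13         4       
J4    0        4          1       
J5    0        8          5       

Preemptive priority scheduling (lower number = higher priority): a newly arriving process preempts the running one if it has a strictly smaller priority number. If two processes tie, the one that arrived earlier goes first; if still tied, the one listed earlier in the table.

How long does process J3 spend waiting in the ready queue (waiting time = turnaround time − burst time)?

Timeline: | J4 0-4 | J2 4-13 | J1 13-17 | J3 17-30 | J5 30-38 |
Completion: J1=17  J2=13  J3=30  J4=4  J5=38
Waiting(J3) = turnaround − burst = 30 − 13 = 17

17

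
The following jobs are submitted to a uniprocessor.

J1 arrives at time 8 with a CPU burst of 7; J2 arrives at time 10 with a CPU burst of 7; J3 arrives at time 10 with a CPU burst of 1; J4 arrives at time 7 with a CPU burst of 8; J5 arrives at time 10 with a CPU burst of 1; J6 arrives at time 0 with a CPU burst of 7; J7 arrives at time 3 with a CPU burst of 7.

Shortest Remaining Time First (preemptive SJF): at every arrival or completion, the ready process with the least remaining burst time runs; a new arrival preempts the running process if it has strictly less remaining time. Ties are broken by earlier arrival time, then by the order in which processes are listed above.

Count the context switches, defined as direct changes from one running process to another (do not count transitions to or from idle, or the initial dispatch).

Timeline: | J6 0-7 | J7 7-10 | J3 10-11 | J5 11-12 | J7 12-16 | J1 16-23 | J2 23-30 | J4 30-38 |
Completion: J1=23  J2=30  J3=11  J4=38  J5=12  J6=7  J7=16
Turnaround (C−A): J1=15  J2=20  J3=1  J4=31  J5=2  J6=7  J7=13

7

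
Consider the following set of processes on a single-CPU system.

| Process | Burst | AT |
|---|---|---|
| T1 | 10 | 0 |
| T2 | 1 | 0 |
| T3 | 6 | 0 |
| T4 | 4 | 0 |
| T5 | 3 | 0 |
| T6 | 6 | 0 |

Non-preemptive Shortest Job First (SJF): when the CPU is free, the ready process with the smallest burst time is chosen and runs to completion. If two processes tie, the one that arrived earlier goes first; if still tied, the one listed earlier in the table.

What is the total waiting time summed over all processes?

47

Gantt: | T2 0-1 | T5 1-4 | T4 4-8 | T3 8-14 | T6 14-20 | T1 20-30 |
Completion: T1=30  T2=1  T3=14  T4=8  T5=4  T6=20
Turnaround (C−A): T1=30  T2=1  T3=14  T4=8  T5=4  T6=20
Waiting = turnaround − burst: T1=20, T2=0, T3=8, T4=4, T5=1, T6=14
Total waiting = 20 + 0 + 8 + 4 + 1 + 14 = 47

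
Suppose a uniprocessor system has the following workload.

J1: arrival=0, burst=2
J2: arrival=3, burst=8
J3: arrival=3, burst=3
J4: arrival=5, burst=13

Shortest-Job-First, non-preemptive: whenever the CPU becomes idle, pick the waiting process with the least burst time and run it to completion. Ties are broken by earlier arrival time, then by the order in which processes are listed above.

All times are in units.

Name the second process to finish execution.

J3

Gantt: | J1 0-2 | idle 2-3 | J3 3-6 | J2 6-14 | J4 14-27 |
Completion: J1=2  J2=14  J3=6  J4=27
Turnaround (C−A): J1=2  J2=11  J3=3  J4=22
Finish order: J1 → J3 → J2 → J4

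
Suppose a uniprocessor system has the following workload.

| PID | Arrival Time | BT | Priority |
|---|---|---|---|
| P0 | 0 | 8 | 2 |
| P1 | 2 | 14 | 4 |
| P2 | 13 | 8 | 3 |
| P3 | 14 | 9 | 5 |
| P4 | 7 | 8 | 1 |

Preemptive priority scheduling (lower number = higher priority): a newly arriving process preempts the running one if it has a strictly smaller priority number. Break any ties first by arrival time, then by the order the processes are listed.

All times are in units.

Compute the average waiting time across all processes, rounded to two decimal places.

Schedule: | P0 0-7 | P4 7-15 | P0 15-16 | P2 16-24 | P1 24-38 | P3 38-47 |
Completion: P0=16  P1=38  P2=24  P3=47  P4=15
Turnaround (C−A): P0=16  P1=36  P2=11  P3=33  P4=8
Waiting times: P0=8, P1=22, P2=3, P3=24, P4=0
Average waiting = (8+22+3+24+0) / 5 = 57/5 = 11.40

11.40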